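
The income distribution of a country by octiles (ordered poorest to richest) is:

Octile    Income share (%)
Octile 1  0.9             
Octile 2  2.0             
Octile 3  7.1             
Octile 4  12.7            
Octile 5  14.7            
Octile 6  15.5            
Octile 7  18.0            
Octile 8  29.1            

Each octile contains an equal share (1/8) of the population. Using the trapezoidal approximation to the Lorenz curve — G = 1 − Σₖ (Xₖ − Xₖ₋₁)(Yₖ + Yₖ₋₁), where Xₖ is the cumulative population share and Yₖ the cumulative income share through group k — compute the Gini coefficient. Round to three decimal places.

Cumulative income shares Yₖ: 0.0090, 0.0290, 0.1000, 0.2270, 0.3740, 0.5290, 0.7090, 1.0000
Σ (Xₖ−Xₖ₋₁)(Yₖ+Yₖ₋₁) = (1/8)(0.0090+0.0000) + (1/8)(0.0290+0.0090) + (1/8)(0.1000+0.0290) + (1/8)(0.2270+0.1000) + (1/8)(0.3740+0.2270) + (1/8)(0.5290+0.3740) + (1/8)(0.7090+0.5290) + (1/8)(1.0000+0.7090)
  = 0.0011 + 0.0048 + 0.0161 + 0.0409 + 0.0751 + 0.1129 + 0.1547 + 0.2136 = 0.6192
G = 1 − 0.6192 = 0.3808

0.381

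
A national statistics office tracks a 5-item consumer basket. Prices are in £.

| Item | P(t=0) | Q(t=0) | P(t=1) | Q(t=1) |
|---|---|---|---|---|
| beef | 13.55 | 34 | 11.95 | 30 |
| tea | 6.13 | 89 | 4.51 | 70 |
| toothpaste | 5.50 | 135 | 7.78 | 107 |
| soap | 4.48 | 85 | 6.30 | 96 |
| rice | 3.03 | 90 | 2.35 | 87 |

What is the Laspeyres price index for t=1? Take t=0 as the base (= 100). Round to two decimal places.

Laspeyres price index uses base-period quantities as weights.
ΣP(t=1)·Q(t=0) = 11.95×34 + 4.51×89 + 7.78×135 + 6.30×85 + 2.35×90 = 406.3 + 401.39 + 1050.3 + 535.5 + 211.5 = 2604.99
ΣP(t=0)·Q(t=0) = 13.55×34 + 6.13×89 + 5.50×135 + 4.48×85 + 3.03×90 = 460.7 + 545.57 + 742.5 + 380.8 + 272.7 = 2402.27
Index = 2604.99 / 2402.27 × 100 = 108.4387

108.44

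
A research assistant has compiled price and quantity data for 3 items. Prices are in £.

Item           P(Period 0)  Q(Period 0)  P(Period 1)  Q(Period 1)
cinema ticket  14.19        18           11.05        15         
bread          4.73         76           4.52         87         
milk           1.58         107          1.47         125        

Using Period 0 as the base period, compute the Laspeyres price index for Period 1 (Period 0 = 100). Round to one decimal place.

Laspeyres price index uses base-period quantities as weights.
ΣP(Period 1)·Q(Period 0) = 11.05×18 + 4.52×76 + 1.47×107 = 198.9 + 343.52 + 157.29 = 699.71
ΣP(Period 0)·Q(Period 0) = 14.19×18 + 4.73×76 + 1.58×107 = 255.42 + 359.48 + 169.06 = 783.96
Index = 699.71 / 783.96 × 100 = 89.2533

89.3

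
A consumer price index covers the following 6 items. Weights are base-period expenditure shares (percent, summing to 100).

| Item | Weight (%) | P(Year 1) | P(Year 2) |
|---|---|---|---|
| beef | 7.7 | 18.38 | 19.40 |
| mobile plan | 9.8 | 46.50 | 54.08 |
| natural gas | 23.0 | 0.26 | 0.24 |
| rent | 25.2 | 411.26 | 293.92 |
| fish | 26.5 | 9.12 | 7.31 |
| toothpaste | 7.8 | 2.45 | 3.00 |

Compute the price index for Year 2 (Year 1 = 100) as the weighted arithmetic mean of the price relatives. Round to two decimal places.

beef: 7.7 × (19.40/18.38) = 7.7 × 1.055495 = 8.1273
mobile plan: 9.8 × (54.08/46.50) = 9.8 × 1.163011 = 11.3975
natural gas: 23.0 × (0.24/0.26) = 23.0 × 0.923077 = 21.2308
rent: 25.2 × (293.92/411.26) = 25.2 × 0.714682 = 18.0100
fish: 26.5 × (7.31/9.12) = 26.5 × 0.801535 = 21.2407
toothpaste: 7.8 × (3.00/2.45) = 7.8 × 1.224490 = 9.5510
Index = Σ wᵢ·(p₁ᵢ/p₀ᵢ) = 8.1273 + 11.3975 + 21.2308 + 18.0100 + 21.2407 + 9.5510 = 89.5573

89.56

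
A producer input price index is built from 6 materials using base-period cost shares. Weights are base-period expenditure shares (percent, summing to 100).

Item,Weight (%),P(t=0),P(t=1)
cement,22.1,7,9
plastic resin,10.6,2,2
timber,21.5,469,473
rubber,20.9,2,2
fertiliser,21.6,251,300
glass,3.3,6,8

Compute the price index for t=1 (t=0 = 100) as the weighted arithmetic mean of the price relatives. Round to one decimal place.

cement: 22.1 × (9/7) = 22.1 × 1.285714 = 28.4143
plastic resin: 10.6 × (2/2) = 10.6 × 1.000000 = 10.6000
timber: 21.5 × (473/469) = 21.5 × 1.008529 = 21.6834
rubber: 20.9 × (2/2) = 20.9 × 1.000000 = 20.9000
fertiliser: 21.6 × (300/251) = 21.6 × 1.195219 = 25.8167
glass: 3.3 × (8/6) = 3.3 × 1.333333 = 4.4000
Index = Σ wᵢ·(p₁ᵢ/p₀ᵢ) = 28.4143 + 10.6000 + 21.6834 + 20.9000 + 25.8167 + 4.4000 = 111.8144

111.8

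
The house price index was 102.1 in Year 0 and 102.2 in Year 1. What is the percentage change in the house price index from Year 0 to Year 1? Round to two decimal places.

0.10%

Change = (102.2 − 102.1) / 102.1 × 100
       = 0.1 / 102.1 × 100 = 0.0979%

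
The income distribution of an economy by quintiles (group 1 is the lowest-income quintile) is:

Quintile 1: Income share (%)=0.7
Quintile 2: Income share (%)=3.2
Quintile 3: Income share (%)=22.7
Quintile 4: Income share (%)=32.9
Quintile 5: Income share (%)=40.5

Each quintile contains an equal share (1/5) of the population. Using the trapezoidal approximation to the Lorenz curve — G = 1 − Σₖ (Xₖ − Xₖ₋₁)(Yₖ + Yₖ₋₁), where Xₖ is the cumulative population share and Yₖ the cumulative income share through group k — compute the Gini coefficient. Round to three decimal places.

Cumulative income shares Yₖ: 0.0070, 0.0390, 0.2660, 0.5950, 1.0000
Σ (Xₖ−Xₖ₋₁)(Yₖ+Yₖ₋₁) = (1/5)(0.0070+0.0000) + (1/5)(0.0390+0.0070) + (1/5)(0.2660+0.0390) + (1/5)(0.5950+0.2660) + (1/5)(1.0000+0.5950)
  = 0.0014 + 0.0092 + 0.0610 + 0.1722 + 0.3190 = 0.5628
G = 1 − 0.5628 = 0.4372

0.437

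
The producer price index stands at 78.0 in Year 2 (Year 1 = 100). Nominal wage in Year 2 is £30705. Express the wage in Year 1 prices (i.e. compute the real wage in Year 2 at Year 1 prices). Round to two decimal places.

39365.38

Real = Nominal ÷ (Index/100) = 30705 ÷ (78.0/100)
     = 30705 ÷ 0.780 = 39365.3846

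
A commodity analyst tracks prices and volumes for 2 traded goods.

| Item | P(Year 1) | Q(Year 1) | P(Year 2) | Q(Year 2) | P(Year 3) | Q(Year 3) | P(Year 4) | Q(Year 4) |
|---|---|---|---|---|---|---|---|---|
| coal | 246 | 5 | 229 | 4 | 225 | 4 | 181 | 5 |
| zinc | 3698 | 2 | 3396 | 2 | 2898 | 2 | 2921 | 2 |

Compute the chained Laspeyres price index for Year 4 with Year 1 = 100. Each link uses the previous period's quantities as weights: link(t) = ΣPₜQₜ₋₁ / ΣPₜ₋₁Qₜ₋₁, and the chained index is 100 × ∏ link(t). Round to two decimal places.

78.38

Link Year 1→Year 2:
ΣP(Year 2)Q(Year 1) = 229×5 + 3396×2 = 1145 + 6792 = 7937
ΣP(Year 1)Q(Year 1) = 246×5 + 3698×2 = 1230 + 7396 = 8626
link = 7937/8626 = 0.920125
Link Year 2→Year 3:
ΣP(Year 3)Q(Year 2) = 225×4 + 2898×2 = 900 + 5796 = 6696
ΣP(Year 2)Q(Year 2) = 229×4 + 3396×2 = 916 + 6792 = 7708
link = 6696/7708 = 0.868708
Link Year 3→Year 4:
ΣP(Year 4)Q(Year 3) = 181×4 + 2921×2 = 724 + 5842 = 6566
ΣP(Year 3)Q(Year 3) = 225×4 + 2898×2 = 900 + 5796 = 6696
link = 6566/6696 = 0.980585
Chained index = 100 × 0.920125 × 0.868708 × 0.980585 = 78.3802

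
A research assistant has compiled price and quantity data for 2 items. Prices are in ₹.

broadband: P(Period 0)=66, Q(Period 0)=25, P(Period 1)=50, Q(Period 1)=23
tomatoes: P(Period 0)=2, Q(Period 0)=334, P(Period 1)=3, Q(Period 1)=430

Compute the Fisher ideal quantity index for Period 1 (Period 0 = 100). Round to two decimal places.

105.43

Laspeyres component (base-period weights):
ΣP(Period 0)Q(Period 1) = 66×23 + 2×430 = 1518 + 860 = 2378
ΣP(Period 0)Q(Period 0) = 66×25 + 2×334 = 1650 + 668 = 2318
L = 2378 / 2318 × 100 = 102.5884
Paasche component (current-period weights):
ΣP(Period 1)Q(Period 1) = 50×23 + 3×430 = 1150 + 1290 = 2440
ΣP(Period 1)Q(Period 0) = 50×25 + 3×334 = 1250 + 1002 = 2252
P = 2440 / 2252 × 100 = 108.3481
Fisher = √(L × P) = √(102.5884 × 108.3481) = 105.4290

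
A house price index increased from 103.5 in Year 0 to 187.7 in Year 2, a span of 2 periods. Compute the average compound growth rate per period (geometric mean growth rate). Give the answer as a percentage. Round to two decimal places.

Growth factor = (187.7/103.5)^(1/2) = (1.813527)^(1/2) = 1.346672
Growth rate = 1.346672 − 1 = 0.346672 = 34.6672%

34.67%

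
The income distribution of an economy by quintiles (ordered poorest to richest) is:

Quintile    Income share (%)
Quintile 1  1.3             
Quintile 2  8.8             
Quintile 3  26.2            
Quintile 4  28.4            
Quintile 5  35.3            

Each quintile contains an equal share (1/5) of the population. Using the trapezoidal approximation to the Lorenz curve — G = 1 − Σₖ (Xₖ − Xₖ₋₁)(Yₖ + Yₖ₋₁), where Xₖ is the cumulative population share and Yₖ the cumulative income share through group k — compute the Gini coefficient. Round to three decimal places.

0.350

Cumulative income shares Yₖ: 0.0130, 0.1010, 0.3630, 0.6470, 1.0000
Σ (Xₖ−Xₖ₋₁)(Yₖ+Yₖ₋₁) = (1/5)(0.0130+0.0000) + (1/5)(0.1010+0.0130) + (1/5)(0.3630+0.1010) + (1/5)(0.6470+0.3630) + (1/5)(1.0000+0.6470)
  = 0.0026 + 0.0228 + 0.0928 + 0.2020 + 0.3294 = 0.6496
G = 1 − 0.6496 = 0.3504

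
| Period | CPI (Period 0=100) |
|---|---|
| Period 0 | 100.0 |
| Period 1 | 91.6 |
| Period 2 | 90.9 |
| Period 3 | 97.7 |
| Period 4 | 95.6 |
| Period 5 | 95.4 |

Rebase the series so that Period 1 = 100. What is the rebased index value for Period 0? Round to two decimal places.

Rebased(Period 0) = 100.0 / 91.6 × 100 = 109.1703

109.17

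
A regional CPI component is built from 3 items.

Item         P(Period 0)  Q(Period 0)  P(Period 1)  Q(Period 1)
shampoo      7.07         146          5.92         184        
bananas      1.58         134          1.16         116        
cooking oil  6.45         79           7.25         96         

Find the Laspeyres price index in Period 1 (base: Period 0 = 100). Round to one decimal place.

90.8

Laspeyres price index uses base-period quantities as weights.
ΣP(Period 1)·Q(Period 0) = 5.92×146 + 1.16×134 + 7.25×79 = 864.32 + 155.44 + 572.75 = 1592.51
ΣP(Period 0)·Q(Period 0) = 7.07×146 + 1.58×134 + 6.45×79 = 1032.22 + 211.72 + 509.55 = 1753.49
Index = 1592.51 / 1753.49 × 100 = 90.8195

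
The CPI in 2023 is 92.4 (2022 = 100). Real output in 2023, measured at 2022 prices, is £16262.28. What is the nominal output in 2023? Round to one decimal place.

Nominal = Real × (Index/100) = 16262.28 × (92.4/100)
        = 16262.28 × 0.924 = 15026.3467

15026.3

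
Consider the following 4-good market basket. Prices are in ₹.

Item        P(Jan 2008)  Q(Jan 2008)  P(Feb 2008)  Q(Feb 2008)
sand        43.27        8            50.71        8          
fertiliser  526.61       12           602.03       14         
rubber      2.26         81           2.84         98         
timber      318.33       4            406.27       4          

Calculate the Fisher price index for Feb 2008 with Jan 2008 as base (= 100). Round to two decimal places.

116.66

Laspeyres component (base-period weights):
ΣP(Feb 2008)Q(Jan 2008) = 50.71×8 + 602.03×12 + 2.84×81 + 406.27×4 = 405.68 + 7224.36 + 230.04 + 1625.08 = 9485.16
ΣP(Jan 2008)Q(Jan 2008) = 43.27×8 + 526.61×12 + 2.26×81 + 318.33×4 = 346.16 + 6319.32 + 183.06 + 1273.32 = 8121.86
L = 9485.16 / 8121.86 × 100 = 116.7856
Paasche component (current-period weights):
ΣP(Feb 2008)Q(Feb 2008) = 50.71×8 + 602.03×14 + 2.84×98 + 406.27×4 = 405.68 + 8428.42 + 278.32 + 1625.08 = 10737.5
ΣP(Jan 2008)Q(Feb 2008) = 43.27×8 + 526.61×14 + 2.26×98 + 318.33×4 = 346.16 + 7372.54 + 221.48 + 1273.32 = 9213.5
P = 10737.5 / 9213.5 × 100 = 116.5409
Fisher = √(L × P) = √(116.7856 × 116.5409) = 116.6632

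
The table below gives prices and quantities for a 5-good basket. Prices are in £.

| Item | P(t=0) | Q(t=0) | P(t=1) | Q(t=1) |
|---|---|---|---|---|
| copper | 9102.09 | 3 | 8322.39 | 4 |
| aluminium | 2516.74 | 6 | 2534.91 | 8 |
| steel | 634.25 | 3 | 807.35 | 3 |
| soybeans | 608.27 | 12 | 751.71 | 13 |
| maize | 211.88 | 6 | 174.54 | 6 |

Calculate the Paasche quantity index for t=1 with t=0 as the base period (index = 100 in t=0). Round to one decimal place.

126.9

Paasche quantity index uses current-period prices as weights.
ΣP(t=1)·Q(t=1) = 8322.39×4 + 2534.91×8 + 807.35×3 + 751.71×13 + 174.54×6 = 33289.56 + 20279.28 + 2422.05 + 9772.23 + 1047.24 = 66810.36
ΣP(t=1)·Q(t=0) = 8322.39×3 + 2534.91×6 + 807.35×3 + 751.71×12 + 174.54×6 = 24967.17 + 15209.46 + 2422.05 + 9020.52 + 1047.24 = 52666.44
Index = 66810.36 / 52666.44 × 100 = 126.8557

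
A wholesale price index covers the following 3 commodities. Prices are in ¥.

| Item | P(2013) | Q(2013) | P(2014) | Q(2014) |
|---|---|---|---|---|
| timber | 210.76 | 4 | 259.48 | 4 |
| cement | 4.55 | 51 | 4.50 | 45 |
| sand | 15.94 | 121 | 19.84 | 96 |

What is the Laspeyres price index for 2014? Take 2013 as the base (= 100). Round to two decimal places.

Laspeyres price index uses base-period quantities as weights.
ΣP(2014)·Q(2013) = 259.48×4 + 4.50×51 + 19.84×121 = 1037.92 + 229.5 + 2400.64 = 3668.06
ΣP(2013)·Q(2013) = 210.76×4 + 4.55×51 + 15.94×121 = 843.04 + 232.05 + 1928.74 = 3003.83
Index = 3668.06 / 3003.83 × 100 = 122.1128

122.11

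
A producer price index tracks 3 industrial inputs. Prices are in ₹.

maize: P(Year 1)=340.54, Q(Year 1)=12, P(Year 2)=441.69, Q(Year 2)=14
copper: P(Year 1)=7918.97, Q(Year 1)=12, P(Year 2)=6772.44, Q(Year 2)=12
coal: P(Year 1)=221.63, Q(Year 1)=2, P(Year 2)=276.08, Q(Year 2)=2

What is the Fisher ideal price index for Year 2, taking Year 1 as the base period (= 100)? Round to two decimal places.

87.65

Laspeyres component (base-period weights):
ΣP(Year 2)Q(Year 1) = 441.69×12 + 6772.44×12 + 276.08×2 = 5300.28 + 81269.28 + 552.16 = 87121.72
ΣP(Year 1)Q(Year 1) = 340.54×12 + 7918.97×12 + 221.63×2 = 4086.48 + 95027.64 + 443.26 = 99557.38
L = 87121.72 / 99557.38 × 100 = 87.5091
Paasche component (current-period weights):
ΣP(Year 2)Q(Year 2) = 441.69×14 + 6772.44×12 + 276.08×2 = 6183.66 + 81269.28 + 552.16 = 88005.1
ΣP(Year 1)Q(Year 2) = 340.54×14 + 7918.97×12 + 221.63×2 = 4767.56 + 95027.64 + 443.26 = 100238.46
P = 88005.1 / 100238.46 × 100 = 87.7957
Fisher = √(L × P) = √(87.5091 × 87.7957) = 87.6523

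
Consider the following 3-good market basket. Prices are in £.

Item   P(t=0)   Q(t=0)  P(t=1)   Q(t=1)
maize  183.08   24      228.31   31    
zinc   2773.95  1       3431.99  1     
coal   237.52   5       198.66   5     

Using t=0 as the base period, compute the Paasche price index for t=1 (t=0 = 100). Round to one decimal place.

119.4

Paasche price index uses current-period quantities as weights.
ΣP(t=1)·Q(t=1) = 228.31×31 + 3431.99×1 + 198.66×5 = 7077.61 + 3431.99 + 993.3 = 11502.9
ΣP(t=0)·Q(t=1) = 183.08×31 + 2773.95×1 + 237.52×5 = 5675.48 + 2773.95 + 1187.6 = 9637.03
Index = 11502.9 / 9637.03 × 100 = 119.3615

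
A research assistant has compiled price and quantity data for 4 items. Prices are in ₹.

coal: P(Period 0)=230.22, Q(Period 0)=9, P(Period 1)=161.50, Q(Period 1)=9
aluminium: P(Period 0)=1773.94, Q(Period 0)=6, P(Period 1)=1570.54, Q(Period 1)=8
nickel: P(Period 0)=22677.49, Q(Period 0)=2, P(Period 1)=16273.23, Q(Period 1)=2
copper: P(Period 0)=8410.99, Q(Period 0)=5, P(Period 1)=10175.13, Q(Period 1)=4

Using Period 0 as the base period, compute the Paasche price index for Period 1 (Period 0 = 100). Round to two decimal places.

Paasche price index uses current-period quantities as weights.
ΣP(Period 1)·Q(Period 1) = 161.50×9 + 1570.54×8 + 16273.23×2 + 10175.13×4 = 1453.5 + 12564.32 + 32546.46 + 40700.52 = 87264.8
ΣP(Period 0)·Q(Period 1) = 230.22×9 + 1773.94×8 + 22677.49×2 + 8410.99×4 = 2071.98 + 14191.52 + 45354.98 + 33643.96 = 95262.44
Index = 87264.8 / 95262.44 × 100 = 91.6046

91.60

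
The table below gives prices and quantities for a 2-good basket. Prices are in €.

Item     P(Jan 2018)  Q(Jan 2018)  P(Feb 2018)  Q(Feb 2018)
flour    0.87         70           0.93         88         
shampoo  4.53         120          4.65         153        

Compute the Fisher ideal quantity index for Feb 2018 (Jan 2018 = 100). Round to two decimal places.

127.32

Laspeyres component (base-period weights):
ΣP(Jan 2018)Q(Feb 2018) = 0.87×88 + 4.53×153 = 76.56 + 693.09 = 769.65
ΣP(Jan 2018)Q(Jan 2018) = 0.87×70 + 4.53×120 = 60.9 + 543.6 = 604.5
L = 769.65 / 604.5 × 100 = 127.3201
Paasche component (current-period weights):
ΣP(Feb 2018)Q(Feb 2018) = 0.93×88 + 4.65×153 = 81.84 + 711.45 = 793.29
ΣP(Feb 2018)Q(Jan 2018) = 0.93×70 + 4.65×120 = 65.1 + 558 = 623.1
P = 793.29 / 623.1 × 100 = 127.3134
Fisher = √(L × P) = √(127.3201 × 127.3134) = 127.3168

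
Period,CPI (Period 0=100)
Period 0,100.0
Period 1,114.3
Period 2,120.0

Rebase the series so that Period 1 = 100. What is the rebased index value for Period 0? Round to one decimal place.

Rebased(Period 0) = 100.0 / 114.3 × 100 = 87.4891

87.5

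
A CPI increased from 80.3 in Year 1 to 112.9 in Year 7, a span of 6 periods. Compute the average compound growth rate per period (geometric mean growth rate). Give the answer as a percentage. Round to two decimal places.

5.84%

Growth factor = (112.9/80.3)^(1/6) = (1.405978)^(1/6) = 1.058432
Growth rate = 1.058432 − 1 = 0.058432 = 5.8432%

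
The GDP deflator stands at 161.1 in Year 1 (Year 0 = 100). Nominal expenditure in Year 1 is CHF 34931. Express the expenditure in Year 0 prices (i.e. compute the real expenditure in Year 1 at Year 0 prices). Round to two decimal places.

21682.81

Real = Nominal ÷ (Index/100) = 34931 ÷ (161.1/100)
     = 34931 ÷ 1.611 = 21682.8057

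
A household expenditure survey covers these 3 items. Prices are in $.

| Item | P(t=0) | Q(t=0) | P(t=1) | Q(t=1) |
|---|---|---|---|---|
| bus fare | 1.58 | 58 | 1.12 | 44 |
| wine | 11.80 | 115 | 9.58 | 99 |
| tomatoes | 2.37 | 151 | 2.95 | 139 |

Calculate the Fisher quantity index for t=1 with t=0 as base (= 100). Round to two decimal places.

Laspeyres component (base-period weights):
ΣP(t=0)Q(t=1) = 1.58×44 + 11.80×99 + 2.37×139 = 69.52 + 1168.2 + 329.43 = 1567.15
ΣP(t=0)Q(t=0) = 1.58×58 + 11.80×115 + 2.37×151 = 91.64 + 1357 + 357.87 = 1806.51
L = 1567.15 / 1806.51 × 100 = 86.7501
Paasche component (current-period weights):
ΣP(t=1)Q(t=1) = 1.12×44 + 9.58×99 + 2.95×139 = 49.28 + 948.42 + 410.05 = 1407.75
ΣP(t=1)Q(t=0) = 1.12×58 + 9.58×115 + 2.95×151 = 64.96 + 1101.7 + 445.45 = 1612.11
P = 1407.75 / 1612.11 × 100 = 87.3234
Fisher = √(L × P) = √(86.7501 × 87.3234) = 87.0363

87.04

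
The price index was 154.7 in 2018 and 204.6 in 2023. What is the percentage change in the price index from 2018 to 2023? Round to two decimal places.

Change = (204.6 − 154.7) / 154.7 × 100
       = 49.9 / 154.7 × 100 = 32.2560%

32.26%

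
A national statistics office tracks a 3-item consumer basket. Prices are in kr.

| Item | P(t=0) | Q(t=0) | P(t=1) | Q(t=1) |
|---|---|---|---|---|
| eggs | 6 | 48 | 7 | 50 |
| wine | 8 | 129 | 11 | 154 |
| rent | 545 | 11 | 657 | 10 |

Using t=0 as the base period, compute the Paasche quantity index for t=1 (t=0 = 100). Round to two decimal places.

95.90

Paasche quantity index uses current-period prices as weights.
ΣP(t=1)·Q(t=1) = 7×50 + 11×154 + 657×10 = 350 + 1694 + 6570 = 8614
ΣP(t=1)·Q(t=0) = 7×48 + 11×129 + 657×11 = 336 + 1419 + 7227 = 8982
Index = 8614 / 8982 × 100 = 95.9029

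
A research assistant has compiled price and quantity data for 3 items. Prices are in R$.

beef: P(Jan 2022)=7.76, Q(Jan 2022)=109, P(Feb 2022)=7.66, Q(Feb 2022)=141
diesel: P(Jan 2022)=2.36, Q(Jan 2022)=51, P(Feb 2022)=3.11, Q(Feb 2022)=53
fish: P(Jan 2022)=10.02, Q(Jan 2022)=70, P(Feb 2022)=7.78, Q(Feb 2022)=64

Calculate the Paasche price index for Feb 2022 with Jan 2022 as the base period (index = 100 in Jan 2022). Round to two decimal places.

Paasche price index uses current-period quantities as weights.
ΣP(Feb 2022)·Q(Feb 2022) = 7.66×141 + 3.11×53 + 7.78×64 = 1080.06 + 164.83 + 497.92 = 1742.81
ΣP(Jan 2022)·Q(Feb 2022) = 7.76×141 + 2.36×53 + 10.02×64 = 1094.16 + 125.08 + 641.28 = 1860.52
Index = 1742.81 / 1860.52 × 100 = 93.6733

93.67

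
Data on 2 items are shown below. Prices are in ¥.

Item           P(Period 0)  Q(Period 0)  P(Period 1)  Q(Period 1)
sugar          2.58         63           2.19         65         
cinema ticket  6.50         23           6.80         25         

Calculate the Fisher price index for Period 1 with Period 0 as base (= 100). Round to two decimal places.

Laspeyres component (base-period weights):
ΣP(Period 1)Q(Period 0) = 2.19×63 + 6.80×23 = 137.97 + 156.4 = 294.37
ΣP(Period 0)Q(Period 0) = 2.58×63 + 6.50×23 = 162.54 + 149.5 = 312.04
L = 294.37 / 312.04 × 100 = 94.3373
Paasche component (current-period weights):
ΣP(Period 1)Q(Period 1) = 2.19×65 + 6.80×25 = 142.35 + 170 = 312.35
ΣP(Period 0)Q(Period 1) = 2.58×65 + 6.50×25 = 167.7 + 162.5 = 330.2
P = 312.35 / 330.2 × 100 = 94.5942
Fisher = √(L × P) = √(94.3373 × 94.5942) = 94.4656

94.47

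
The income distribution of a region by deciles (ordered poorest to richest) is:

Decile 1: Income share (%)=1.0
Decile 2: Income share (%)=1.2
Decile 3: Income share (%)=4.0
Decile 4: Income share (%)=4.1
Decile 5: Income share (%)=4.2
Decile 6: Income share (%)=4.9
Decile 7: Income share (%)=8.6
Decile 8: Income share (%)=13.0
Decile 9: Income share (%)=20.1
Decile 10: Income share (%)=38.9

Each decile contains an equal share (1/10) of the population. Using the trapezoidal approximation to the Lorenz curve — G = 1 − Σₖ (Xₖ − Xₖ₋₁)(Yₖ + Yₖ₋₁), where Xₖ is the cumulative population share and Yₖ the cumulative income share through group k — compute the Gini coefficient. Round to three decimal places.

Cumulative income shares Yₖ: 0.0100, 0.0220, 0.0620, 0.1030, 0.1450, 0.1940, 0.2800, 0.4100, 0.6110, 1.0000
Σ (Xₖ−Xₖ₋₁)(Yₖ+Yₖ₋₁) = (1/10)(0.0100+0.0000) + (1/10)(0.0220+0.0100) + (1/10)(0.0620+0.0220) + (1/10)(0.1030+0.0620) + (1/10)(0.1450+0.1030) + (1/10)(0.1940+0.1450) + (1/10)(0.2800+0.1940) + (1/10)(0.4100+0.2800) + (1/10)(0.6110+0.4100) + (1/10)(1.0000+0.6110)
  = 0.0010 + 0.0032 + 0.0084 + 0.0165 + 0.0248 + 0.0339 + 0.0474 + 0.0690 + 0.1021 + 0.1611 = 0.4674
G = 1 − 0.4674 = 0.5326

0.533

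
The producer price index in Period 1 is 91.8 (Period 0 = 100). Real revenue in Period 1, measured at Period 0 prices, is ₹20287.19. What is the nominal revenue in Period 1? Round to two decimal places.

18623.64

Nominal = Real × (Index/100) = 20287.19 × (91.8/100)
        = 20287.19 × 0.918 = 18623.6404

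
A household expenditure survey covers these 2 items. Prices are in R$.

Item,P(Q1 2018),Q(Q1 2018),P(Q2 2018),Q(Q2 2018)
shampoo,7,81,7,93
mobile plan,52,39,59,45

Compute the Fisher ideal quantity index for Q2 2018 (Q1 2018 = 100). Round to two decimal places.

Laspeyres component (base-period weights):
ΣP(Q1 2018)Q(Q2 2018) = 7×93 + 52×45 = 651 + 2340 = 2991
ΣP(Q1 2018)Q(Q1 2018) = 7×81 + 52×39 = 567 + 2028 = 2595
L = 2991 / 2595 × 100 = 115.2601
Paasche component (current-period weights):
ΣP(Q2 2018)Q(Q2 2018) = 7×93 + 59×45 = 651 + 2655 = 3306
ΣP(Q2 2018)Q(Q1 2018) = 7×81 + 59×39 = 567 + 2301 = 2868
P = 3306 / 2868 × 100 = 115.2720
Fisher = √(L × P) = √(115.2601 × 115.2720) = 115.2660

115.27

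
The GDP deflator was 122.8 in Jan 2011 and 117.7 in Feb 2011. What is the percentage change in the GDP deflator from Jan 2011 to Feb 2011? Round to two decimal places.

-4.15%

Change = (117.7 − 122.8) / 122.8 × 100
       = -5.1 / 122.8 × 100 = -4.1531%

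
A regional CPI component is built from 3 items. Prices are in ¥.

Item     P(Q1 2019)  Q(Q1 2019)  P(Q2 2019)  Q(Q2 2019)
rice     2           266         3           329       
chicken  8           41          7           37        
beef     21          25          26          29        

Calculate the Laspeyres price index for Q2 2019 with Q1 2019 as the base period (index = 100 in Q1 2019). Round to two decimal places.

125.27

Laspeyres price index uses base-period quantities as weights.
ΣP(Q2 2019)·Q(Q1 2019) = 3×266 + 7×41 + 26×25 = 798 + 287 + 650 = 1735
ΣP(Q1 2019)·Q(Q1 2019) = 2×266 + 8×41 + 21×25 = 532 + 328 + 525 = 1385
Index = 1735 / 1385 × 100 = 125.2708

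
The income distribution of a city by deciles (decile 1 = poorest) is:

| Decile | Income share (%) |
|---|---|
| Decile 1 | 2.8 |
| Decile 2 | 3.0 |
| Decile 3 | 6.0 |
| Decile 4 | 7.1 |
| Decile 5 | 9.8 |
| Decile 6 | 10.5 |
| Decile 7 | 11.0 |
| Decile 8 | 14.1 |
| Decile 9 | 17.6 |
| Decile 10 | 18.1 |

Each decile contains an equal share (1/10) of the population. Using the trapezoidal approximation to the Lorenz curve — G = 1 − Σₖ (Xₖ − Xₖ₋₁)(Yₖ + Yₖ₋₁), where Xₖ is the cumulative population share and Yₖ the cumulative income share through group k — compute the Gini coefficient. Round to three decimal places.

0.293

Cumulative income shares Yₖ: 0.0280, 0.0580, 0.1180, 0.1890, 0.2870, 0.3920, 0.5020, 0.6430, 0.8190, 1.0000
Σ (Xₖ−Xₖ₋₁)(Yₖ+Yₖ₋₁) = (1/10)(0.0280+0.0000) + (1/10)(0.0580+0.0280) + (1/10)(0.1180+0.0580) + (1/10)(0.1890+0.1180) + (1/10)(0.2870+0.1890) + (1/10)(0.3920+0.2870) + (1/10)(0.5020+0.3920) + (1/10)(0.6430+0.5020) + (1/10)(0.8190+0.6430) + (1/10)(1.0000+0.8190)
  = 0.0028 + 0.0086 + 0.0176 + 0.0307 + 0.0476 + 0.0679 + 0.0894 + 0.1145 + 0.1462 + 0.1819 = 0.7072
G = 1 − 0.7072 = 0.2928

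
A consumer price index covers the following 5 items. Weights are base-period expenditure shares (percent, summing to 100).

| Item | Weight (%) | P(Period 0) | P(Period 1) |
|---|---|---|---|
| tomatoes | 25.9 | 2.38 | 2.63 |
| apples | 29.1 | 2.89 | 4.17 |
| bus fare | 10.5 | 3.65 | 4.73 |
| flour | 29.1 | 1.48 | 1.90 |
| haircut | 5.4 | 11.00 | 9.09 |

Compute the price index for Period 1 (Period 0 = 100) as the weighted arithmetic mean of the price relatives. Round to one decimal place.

tomatoes: 25.9 × (2.63/2.38) = 25.9 × 1.105042 = 28.6206
apples: 29.1 × (4.17/2.89) = 29.1 × 1.442907 = 41.9886
bus fare: 10.5 × (4.73/3.65) = 10.5 × 1.295890 = 13.6068
flour: 29.1 × (1.90/1.48) = 29.1 × 1.283784 = 37.3581
haircut: 5.4 × (9.09/11.00) = 5.4 × 0.826364 = 4.4624
Index = Σ wᵢ·(p₁ᵢ/p₀ᵢ) = 28.6206 + 41.9886 + 13.6068 + 37.3581 + 4.4624 = 126.0365

126.0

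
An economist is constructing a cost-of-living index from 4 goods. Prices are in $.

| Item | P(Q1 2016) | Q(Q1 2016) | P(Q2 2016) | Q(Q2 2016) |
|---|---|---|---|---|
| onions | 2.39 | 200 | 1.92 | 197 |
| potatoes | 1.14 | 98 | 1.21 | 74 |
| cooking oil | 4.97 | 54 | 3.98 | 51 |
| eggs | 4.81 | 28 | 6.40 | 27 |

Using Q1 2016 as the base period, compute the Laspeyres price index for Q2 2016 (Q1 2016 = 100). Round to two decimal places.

Laspeyres price index uses base-period quantities as weights.
ΣP(Q2 2016)·Q(Q1 2016) = 1.92×200 + 1.21×98 + 3.98×54 + 6.40×28 = 384 + 118.58 + 214.92 + 179.2 = 896.7
ΣP(Q1 2016)·Q(Q1 2016) = 2.39×200 + 1.14×98 + 4.97×54 + 4.81×28 = 478 + 111.72 + 268.38 + 134.68 = 992.78
Index = 896.7 / 992.78 × 100 = 90.3221

90.32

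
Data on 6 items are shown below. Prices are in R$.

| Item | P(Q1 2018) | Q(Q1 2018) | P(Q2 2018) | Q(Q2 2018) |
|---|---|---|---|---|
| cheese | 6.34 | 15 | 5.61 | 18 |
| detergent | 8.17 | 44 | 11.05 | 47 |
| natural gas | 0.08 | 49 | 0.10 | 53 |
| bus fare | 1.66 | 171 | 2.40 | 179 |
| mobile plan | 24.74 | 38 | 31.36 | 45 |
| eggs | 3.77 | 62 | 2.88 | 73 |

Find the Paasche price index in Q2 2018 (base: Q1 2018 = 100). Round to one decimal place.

Paasche price index uses current-period quantities as weights.
ΣP(Q2 2018)·Q(Q2 2018) = 5.61×18 + 11.05×47 + 0.10×53 + 2.40×179 + 31.36×45 + 2.88×73 = 100.98 + 519.35 + 5.3 + 429.6 + 1411.2 + 210.24 = 2676.67
ΣP(Q1 2018)·Q(Q2 2018) = 6.34×18 + 8.17×47 + 0.08×53 + 1.66×179 + 24.74×45 + 3.77×73 = 114.12 + 383.99 + 4.24 + 297.14 + 1113.3 + 275.21 = 2188
Index = 2676.67 / 2188 × 100 = 122.3341

122.3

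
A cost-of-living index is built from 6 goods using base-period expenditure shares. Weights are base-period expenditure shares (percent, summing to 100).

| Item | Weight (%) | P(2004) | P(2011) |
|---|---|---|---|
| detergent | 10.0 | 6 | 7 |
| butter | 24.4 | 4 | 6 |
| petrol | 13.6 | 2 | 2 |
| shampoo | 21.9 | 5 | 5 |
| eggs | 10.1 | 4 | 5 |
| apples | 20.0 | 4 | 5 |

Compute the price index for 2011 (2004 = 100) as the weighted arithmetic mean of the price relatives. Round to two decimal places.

detergent: 10.0 × (7/6) = 10.0 × 1.166667 = 11.6667
butter: 24.4 × (6/4) = 24.4 × 1.500000 = 36.6000
petrol: 13.6 × (2/2) = 13.6 × 1.000000 = 13.6000
shampoo: 21.9 × (5/5) = 21.9 × 1.000000 = 21.9000
eggs: 10.1 × (5/4) = 10.1 × 1.250000 = 12.6250
apples: 20.0 × (5/4) = 20.0 × 1.250000 = 25.0000
Index = Σ wᵢ·(p₁ᵢ/p₀ᵢ) = 11.6667 + 36.6000 + 13.6000 + 21.9000 + 12.6250 + 25.0000 = 121.3917

121.39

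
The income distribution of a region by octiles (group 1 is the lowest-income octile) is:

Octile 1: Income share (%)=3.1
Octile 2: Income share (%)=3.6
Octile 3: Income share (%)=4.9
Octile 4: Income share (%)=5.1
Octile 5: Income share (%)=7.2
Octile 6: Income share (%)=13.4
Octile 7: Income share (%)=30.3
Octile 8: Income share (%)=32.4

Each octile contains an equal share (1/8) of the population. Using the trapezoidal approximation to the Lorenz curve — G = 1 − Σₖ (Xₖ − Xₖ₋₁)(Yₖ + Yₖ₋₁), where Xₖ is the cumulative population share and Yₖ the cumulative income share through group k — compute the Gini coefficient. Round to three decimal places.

Cumulative income shares Yₖ: 0.0310, 0.0670, 0.1160, 0.1670, 0.2390, 0.3730, 0.6760, 1.0000
Σ (Xₖ−Xₖ₋₁)(Yₖ+Yₖ₋₁) = (1/8)(0.0310+0.0000) + (1/8)(0.0670+0.0310) + (1/8)(0.1160+0.0670) + (1/8)(0.1670+0.1160) + (1/8)(0.2390+0.1670) + (1/8)(0.3730+0.2390) + (1/8)(0.6760+0.3730) + (1/8)(1.0000+0.6760)
  = 0.0039 + 0.0123 + 0.0229 + 0.0354 + 0.0508 + 0.0765 + 0.1311 + 0.2095 = 0.5423
G = 1 − 0.5423 = 0.4577

0.458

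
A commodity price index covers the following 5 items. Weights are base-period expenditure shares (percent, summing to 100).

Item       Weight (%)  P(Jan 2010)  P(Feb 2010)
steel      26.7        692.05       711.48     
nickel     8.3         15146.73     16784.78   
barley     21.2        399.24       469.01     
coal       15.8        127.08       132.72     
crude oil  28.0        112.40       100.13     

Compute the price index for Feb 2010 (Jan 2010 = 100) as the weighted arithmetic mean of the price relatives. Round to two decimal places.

steel: 26.7 × (711.48/692.05) = 26.7 × 1.028076 = 27.4496
nickel: 8.3 × (16784.78/15146.73) = 8.3 × 1.108145 = 9.1976
barley: 21.2 × (469.01/399.24) = 21.2 × 1.174757 = 24.9048
coal: 15.8 × (132.72/127.08) = 15.8 × 1.044381 = 16.5012
crude oil: 28.0 × (100.13/112.40) = 28.0 × 0.890836 = 24.9434
Index = Σ wᵢ·(p₁ᵢ/p₀ᵢ) = 27.4496 + 9.1976 + 24.9048 + 16.5012 + 24.9434 = 102.9967

103.00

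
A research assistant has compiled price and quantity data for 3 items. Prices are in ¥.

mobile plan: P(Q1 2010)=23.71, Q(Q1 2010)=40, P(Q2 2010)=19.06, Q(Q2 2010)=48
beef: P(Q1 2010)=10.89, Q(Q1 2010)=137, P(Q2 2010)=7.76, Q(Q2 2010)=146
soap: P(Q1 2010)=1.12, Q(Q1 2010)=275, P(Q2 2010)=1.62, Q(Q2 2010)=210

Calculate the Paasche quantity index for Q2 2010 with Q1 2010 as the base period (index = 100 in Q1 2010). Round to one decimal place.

105.2

Paasche quantity index uses current-period prices as weights.
ΣP(Q2 2010)·Q(Q2 2010) = 19.06×48 + 7.76×146 + 1.62×210 = 914.88 + 1132.96 + 340.2 = 2388.04
ΣP(Q2 2010)·Q(Q1 2010) = 19.06×40 + 7.76×137 + 1.62×275 = 762.4 + 1063.12 + 445.5 = 2271.02
Index = 2388.04 / 2271.02 × 100 = 105.1528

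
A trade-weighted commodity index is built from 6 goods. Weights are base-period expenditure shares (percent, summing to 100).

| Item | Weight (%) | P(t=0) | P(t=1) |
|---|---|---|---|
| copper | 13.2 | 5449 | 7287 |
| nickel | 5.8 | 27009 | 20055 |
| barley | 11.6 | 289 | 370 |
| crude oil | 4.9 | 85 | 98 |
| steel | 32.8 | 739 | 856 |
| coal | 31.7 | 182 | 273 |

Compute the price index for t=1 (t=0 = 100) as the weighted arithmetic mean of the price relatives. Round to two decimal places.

copper: 13.2 × (7287/5449) = 13.2 × 1.337310 = 17.6525
nickel: 5.8 × (20055/27009) = 5.8 × 0.742530 = 4.3067
barley: 11.6 × (370/289) = 11.6 × 1.280277 = 14.8512
crude oil: 4.9 × (98/85) = 4.9 × 1.152941 = 5.6494
steel: 32.8 × (856/739) = 32.8 × 1.158322 = 37.9930
coal: 31.7 × (273/182) = 31.7 × 1.500000 = 47.5500
Index = Σ wᵢ·(p₁ᵢ/p₀ᵢ) = 17.6525 + 4.3067 + 14.8512 + 5.6494 + 37.9930 + 47.5500 = 128.0027

128.00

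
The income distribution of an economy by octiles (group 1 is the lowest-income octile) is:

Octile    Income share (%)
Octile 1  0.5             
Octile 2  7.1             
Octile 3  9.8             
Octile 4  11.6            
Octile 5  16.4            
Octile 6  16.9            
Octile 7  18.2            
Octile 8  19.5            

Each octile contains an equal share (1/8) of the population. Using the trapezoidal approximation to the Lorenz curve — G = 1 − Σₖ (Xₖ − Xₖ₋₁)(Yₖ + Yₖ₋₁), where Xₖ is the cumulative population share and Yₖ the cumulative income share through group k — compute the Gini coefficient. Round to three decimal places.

Cumulative income shares Yₖ: 0.0050, 0.0760, 0.1740, 0.2900, 0.4540, 0.6230, 0.8050, 1.0000
Σ (Xₖ−Xₖ₋₁)(Yₖ+Yₖ₋₁) = (1/8)(0.0050+0.0000) + (1/8)(0.0760+0.0050) + (1/8)(0.1740+0.0760) + (1/8)(0.2900+0.1740) + (1/8)(0.4540+0.2900) + (1/8)(0.6230+0.4540) + (1/8)(0.8050+0.6230) + (1/8)(1.0000+0.8050)
  = 0.0006 + 0.0101 + 0.0312 + 0.0580 + 0.0930 + 0.1346 + 0.1785 + 0.2256 = 0.7318
G = 1 − 0.7318 = 0.2682

0.268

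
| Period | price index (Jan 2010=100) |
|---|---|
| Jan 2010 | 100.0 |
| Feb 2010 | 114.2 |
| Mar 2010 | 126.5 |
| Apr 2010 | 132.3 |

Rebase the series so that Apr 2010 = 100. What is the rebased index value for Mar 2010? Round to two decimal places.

95.62

Rebased(Mar 2010) = 126.5 / 132.3 × 100 = 95.6160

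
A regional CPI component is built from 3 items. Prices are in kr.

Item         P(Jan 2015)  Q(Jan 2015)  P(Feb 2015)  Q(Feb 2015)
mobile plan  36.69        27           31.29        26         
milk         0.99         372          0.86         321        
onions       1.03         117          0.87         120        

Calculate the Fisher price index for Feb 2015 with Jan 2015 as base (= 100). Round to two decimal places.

Laspeyres component (base-period weights):
ΣP(Feb 2015)Q(Jan 2015) = 31.29×27 + 0.86×372 + 0.87×117 = 844.83 + 319.92 + 101.79 = 1266.54
ΣP(Jan 2015)Q(Jan 2015) = 36.69×27 + 0.99×372 + 1.03×117 = 990.63 + 368.28 + 120.51 = 1479.42
L = 1266.54 / 1479.42 × 100 = 85.6106
Paasche component (current-period weights):
ΣP(Feb 2015)Q(Feb 2015) = 31.29×26 + 0.86×321 + 0.87×120 = 813.54 + 276.06 + 104.4 = 1194
ΣP(Jan 2015)Q(Feb 2015) = 36.69×26 + 0.99×321 + 1.03×120 = 953.94 + 317.79 + 123.6 = 1395.33
P = 1194 / 1395.33 × 100 = 85.5712
Fisher = √(L × P) = √(85.6106 × 85.5712) = 85.5909

85.59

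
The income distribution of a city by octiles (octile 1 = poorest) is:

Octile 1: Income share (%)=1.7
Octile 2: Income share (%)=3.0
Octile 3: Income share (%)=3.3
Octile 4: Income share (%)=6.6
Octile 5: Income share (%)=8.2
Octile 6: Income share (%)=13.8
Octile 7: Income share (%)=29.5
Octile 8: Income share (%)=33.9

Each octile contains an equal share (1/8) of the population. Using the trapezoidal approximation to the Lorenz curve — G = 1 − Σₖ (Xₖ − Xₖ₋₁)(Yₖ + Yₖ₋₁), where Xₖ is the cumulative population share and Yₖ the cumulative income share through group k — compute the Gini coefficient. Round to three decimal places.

0.489

Cumulative income shares Yₖ: 0.0170, 0.0470, 0.0800, 0.1460, 0.2280, 0.3660, 0.6610, 1.0000
Σ (Xₖ−Xₖ₋₁)(Yₖ+Yₖ₋₁) = (1/8)(0.0170+0.0000) + (1/8)(0.0470+0.0170) + (1/8)(0.0800+0.0470) + (1/8)(0.1460+0.0800) + (1/8)(0.2280+0.1460) + (1/8)(0.3660+0.2280) + (1/8)(0.6610+0.3660) + (1/8)(1.0000+0.6610)
  = 0.0021 + 0.0080 + 0.0159 + 0.0283 + 0.0467 + 0.0742 + 0.1284 + 0.2076 = 0.5112
G = 1 − 0.5112 = 0.4888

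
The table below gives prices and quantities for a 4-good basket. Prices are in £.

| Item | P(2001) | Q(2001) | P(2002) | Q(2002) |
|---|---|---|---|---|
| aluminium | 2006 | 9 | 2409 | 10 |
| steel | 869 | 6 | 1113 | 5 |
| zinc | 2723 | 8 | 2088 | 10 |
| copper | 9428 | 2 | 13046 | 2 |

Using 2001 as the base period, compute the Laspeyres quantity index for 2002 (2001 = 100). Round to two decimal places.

Laspeyres quantity index uses base-period prices as weights.
ΣP(2001)·Q(2002) = 2006×10 + 869×5 + 2723×10 + 9428×2 = 20060 + 4345 + 27230 + 18856 = 70491
ΣP(2001)·Q(2001) = 2006×9 + 869×6 + 2723×8 + 9428×2 = 18054 + 5214 + 21784 + 18856 = 63908
Index = 70491 / 63908 × 100 = 110.3007

110.30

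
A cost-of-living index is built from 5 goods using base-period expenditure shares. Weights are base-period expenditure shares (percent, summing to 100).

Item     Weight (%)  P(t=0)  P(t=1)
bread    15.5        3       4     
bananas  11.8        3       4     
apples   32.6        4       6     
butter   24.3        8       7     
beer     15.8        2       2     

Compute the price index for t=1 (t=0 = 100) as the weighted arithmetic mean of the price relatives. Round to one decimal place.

bread: 15.5 × (4/3) = 15.5 × 1.333333 = 20.6667
bananas: 11.8 × (4/3) = 11.8 × 1.333333 = 15.7333
apples: 32.6 × (6/4) = 32.6 × 1.500000 = 48.9000
butter: 24.3 × (7/8) = 24.3 × 0.875000 = 21.2625
beer: 15.8 × (2/2) = 15.8 × 1.000000 = 15.8000
Index = Σ wᵢ·(p₁ᵢ/p₀ᵢ) = 20.6667 + 15.7333 + 48.9000 + 21.2625 + 15.8000 = 122.3625

122.4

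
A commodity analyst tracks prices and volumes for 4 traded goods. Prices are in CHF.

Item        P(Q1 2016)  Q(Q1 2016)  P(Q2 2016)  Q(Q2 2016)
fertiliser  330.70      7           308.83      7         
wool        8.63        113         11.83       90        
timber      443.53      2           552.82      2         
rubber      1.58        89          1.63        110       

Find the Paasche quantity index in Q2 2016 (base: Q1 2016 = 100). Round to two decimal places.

Paasche quantity index uses current-period prices as weights.
ΣP(Q2 2016)·Q(Q2 2016) = 308.83×7 + 11.83×90 + 552.82×2 + 1.63×110 = 2161.81 + 1064.7 + 1105.64 + 179.3 = 4511.45
ΣP(Q2 2016)·Q(Q1 2016) = 308.83×7 + 11.83×113 + 552.82×2 + 1.63×89 = 2161.81 + 1336.79 + 1105.64 + 145.07 = 4749.31
Index = 4511.45 / 4749.31 × 100 = 94.9917

94.99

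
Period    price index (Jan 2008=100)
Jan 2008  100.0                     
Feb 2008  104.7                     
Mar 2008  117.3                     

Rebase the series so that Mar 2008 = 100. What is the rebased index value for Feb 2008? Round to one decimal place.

89.3

Rebased(Feb 2008) = 104.7 / 117.3 × 100 = 89.2583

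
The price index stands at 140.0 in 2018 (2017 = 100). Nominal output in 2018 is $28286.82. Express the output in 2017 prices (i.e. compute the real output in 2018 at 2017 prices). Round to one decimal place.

Real = Nominal ÷ (Index/100) = 28286.82 ÷ (140.0/100)
     = 28286.82 ÷ 1.400 = 20204.8714

20204.9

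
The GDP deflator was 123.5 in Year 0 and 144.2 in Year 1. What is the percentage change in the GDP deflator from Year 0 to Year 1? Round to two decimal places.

Change = (144.2 − 123.5) / 123.5 × 100
       = 20.7 / 123.5 × 100 = 16.7611%

16.76%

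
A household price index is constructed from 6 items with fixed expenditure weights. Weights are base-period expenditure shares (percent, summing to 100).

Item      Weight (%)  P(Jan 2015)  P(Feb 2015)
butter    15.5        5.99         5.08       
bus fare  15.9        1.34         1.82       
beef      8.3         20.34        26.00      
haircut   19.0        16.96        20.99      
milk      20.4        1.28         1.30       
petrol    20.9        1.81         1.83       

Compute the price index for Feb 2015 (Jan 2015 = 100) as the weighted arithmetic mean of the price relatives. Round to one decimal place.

110.7

butter: 15.5 × (5.08/5.99) = 15.5 × 0.848080 = 13.1452
bus fare: 15.9 × (1.82/1.34) = 15.9 × 1.358209 = 21.5955
beef: 8.3 × (26.00/20.34) = 8.3 × 1.278269 = 10.6096
haircut: 19.0 × (20.99/16.96) = 19.0 × 1.237618 = 23.5147
milk: 20.4 × (1.30/1.28) = 20.4 × 1.015625 = 20.7188
petrol: 20.9 × (1.83/1.81) = 20.9 × 1.011050 = 21.1309
Index = Σ wᵢ·(p₁ᵢ/p₀ᵢ) = 13.1452 + 21.5955 + 10.6096 + 23.5147 + 20.7188 + 21.1309 = 110.7148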